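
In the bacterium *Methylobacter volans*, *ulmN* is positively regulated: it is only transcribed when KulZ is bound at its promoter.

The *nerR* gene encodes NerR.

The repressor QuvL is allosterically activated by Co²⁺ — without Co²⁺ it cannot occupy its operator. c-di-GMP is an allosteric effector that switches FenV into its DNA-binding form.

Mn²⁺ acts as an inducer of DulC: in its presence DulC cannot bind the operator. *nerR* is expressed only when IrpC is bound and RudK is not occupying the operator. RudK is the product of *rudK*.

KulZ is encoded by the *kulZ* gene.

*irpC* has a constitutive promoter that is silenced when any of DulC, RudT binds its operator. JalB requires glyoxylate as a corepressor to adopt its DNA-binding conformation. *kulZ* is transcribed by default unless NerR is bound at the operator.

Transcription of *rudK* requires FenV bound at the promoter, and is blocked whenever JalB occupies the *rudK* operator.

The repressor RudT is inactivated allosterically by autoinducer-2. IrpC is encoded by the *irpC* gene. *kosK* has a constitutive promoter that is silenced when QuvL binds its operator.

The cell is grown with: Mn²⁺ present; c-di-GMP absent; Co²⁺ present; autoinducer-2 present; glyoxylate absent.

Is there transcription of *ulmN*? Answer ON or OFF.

OFF

Glyoxylate is absent, so JalB is inactive.
c-di-GMP is absent, so FenV is inactive.
Required activator FenV is absent, so *rudK* is not transcribed.
So RudK is not produced.
Mn²⁺ is present, so DulC is inactive.
Autoinducer-2 is present, so RudT is inactive.
With no repressor bound, *irpC* is transcribed.
So IrpC is produced and active.
No repressor is bound and IrpC is active, so *nerR* is transcribed.
So NerR is produced and active.
With repressor NerR bound, *kulZ* is not transcribed.
So KulZ is not produced.
Required activator KulZ is absent, so *ulmN* is not transcribed.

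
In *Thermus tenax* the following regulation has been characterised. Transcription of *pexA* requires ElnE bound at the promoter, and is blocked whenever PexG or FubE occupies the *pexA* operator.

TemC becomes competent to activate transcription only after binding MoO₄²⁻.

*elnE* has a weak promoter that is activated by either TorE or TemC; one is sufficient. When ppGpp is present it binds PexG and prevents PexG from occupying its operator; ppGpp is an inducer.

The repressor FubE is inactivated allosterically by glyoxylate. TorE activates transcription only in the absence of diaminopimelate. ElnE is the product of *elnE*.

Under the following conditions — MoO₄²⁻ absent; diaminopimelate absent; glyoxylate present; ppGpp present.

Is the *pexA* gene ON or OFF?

ON

Diaminopimelate is absent, so TorE is active.
MoO₄²⁻ is absent, so TemC is inactive.
Activator TorE is present, so *elnE* is transcribed.
So ElnE is produced and active.
ppGpp is present, so PexG is inactive.
Glyoxylate is present, so FubE is inactive.
No repressor is bound and ElnE is active, so *pexA* is transcribed.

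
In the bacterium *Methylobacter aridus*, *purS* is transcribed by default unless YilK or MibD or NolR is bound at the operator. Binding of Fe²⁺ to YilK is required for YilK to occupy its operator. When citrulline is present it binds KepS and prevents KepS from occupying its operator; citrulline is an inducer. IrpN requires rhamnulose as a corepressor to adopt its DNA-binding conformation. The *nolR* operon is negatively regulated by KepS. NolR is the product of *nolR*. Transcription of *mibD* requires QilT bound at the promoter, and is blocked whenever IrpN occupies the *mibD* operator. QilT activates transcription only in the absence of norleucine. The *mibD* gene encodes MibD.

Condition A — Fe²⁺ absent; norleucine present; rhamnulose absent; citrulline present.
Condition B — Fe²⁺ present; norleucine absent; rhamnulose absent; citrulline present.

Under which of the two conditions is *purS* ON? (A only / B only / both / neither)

Condition A:
Fe²⁺ is absent, so YilK is inactive.
Norleucine is present, so QilT is inactive.
Rhamnulose is absent, so IrpN is inactive.
Required activator QilT is absent, so *mibD* is not transcribed.
So MibD is not produced.
Citrulline is present, so KepS is inactive.
With no repressor bound, *nolR* is transcribed.
So NolR is produced and active.
With repressor NolR bound, *purS* is not transcribed.
→ *purS* is OFF in A.
Condition B:
Fe²⁺ is present, so YilK is active.
Norleucine is absent, so QilT is active.
Rhamnulose is absent, so IrpN is inactive.
No repressor is bound and QilT is active, so *mibD* is transcribed.
So MibD is produced and active.
Citrulline is present, so KepS is inactive.
With no repressor bound, *nolR* is transcribed.
So NolR is produced and active.
With repressor YilK bound, *purS* is not transcribed.
→ *purS* is OFF in B.

neither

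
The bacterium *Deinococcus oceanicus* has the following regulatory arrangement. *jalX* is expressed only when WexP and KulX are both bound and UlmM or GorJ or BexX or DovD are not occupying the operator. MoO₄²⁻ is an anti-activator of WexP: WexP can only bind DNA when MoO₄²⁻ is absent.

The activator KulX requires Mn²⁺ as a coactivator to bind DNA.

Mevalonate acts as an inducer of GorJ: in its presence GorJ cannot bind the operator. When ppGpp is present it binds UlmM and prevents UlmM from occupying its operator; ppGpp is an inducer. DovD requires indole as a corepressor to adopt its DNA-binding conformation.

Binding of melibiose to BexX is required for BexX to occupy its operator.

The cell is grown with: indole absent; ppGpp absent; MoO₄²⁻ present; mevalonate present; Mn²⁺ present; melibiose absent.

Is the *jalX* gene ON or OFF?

MoO₄²⁻ is present, so WexP is inactive.
ppGpp is absent, so UlmM is active.
Mevalonate is present, so GorJ is inactive.
Melibiose is absent, so BexX is inactive.
Mn²⁺ is present, so KulX is active.
Indole is absent, so DovD is inactive.
With repressor UlmM bound, *jalX* is not transcribed.

OFF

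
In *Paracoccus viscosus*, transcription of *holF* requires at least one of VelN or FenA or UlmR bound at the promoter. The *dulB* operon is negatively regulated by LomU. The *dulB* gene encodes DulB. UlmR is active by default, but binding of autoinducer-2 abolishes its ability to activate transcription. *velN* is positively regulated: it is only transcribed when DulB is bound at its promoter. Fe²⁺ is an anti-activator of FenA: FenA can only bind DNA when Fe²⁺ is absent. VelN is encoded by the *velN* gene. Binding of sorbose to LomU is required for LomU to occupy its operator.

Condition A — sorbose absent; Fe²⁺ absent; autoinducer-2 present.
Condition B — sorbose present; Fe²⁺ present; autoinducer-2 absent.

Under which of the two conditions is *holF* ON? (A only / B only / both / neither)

Condition A:
Sorbose is absent, so LomU is inactive.
With no repressor bound, *dulB* is transcribed.
So DulB is produced and active.
No repressor is bound and DulB is active, so *velN* is transcribed.
So VelN is produced and active.
Fe²⁺ is absent, so FenA is active.
Autoinducer-2 is present, so UlmR is inactive.
Activator VelN is present, so *holF* is transcribed.
→ *holF* is ON in A.
Condition B:
Sorbose is present, so LomU is active.
With repressor LomU bound, *dulB* is not transcribed.
So DulB is not produced.
Required activator DulB is absent, so *velN* is not transcribed.
So VelN is not produced.
Fe²⁺ is present, so FenA is inactive.
Autoinducer-2 is absent, so UlmR is active.
Activator UlmR is present, so *holF* is transcribed.
→ *holF* is ON in B.

both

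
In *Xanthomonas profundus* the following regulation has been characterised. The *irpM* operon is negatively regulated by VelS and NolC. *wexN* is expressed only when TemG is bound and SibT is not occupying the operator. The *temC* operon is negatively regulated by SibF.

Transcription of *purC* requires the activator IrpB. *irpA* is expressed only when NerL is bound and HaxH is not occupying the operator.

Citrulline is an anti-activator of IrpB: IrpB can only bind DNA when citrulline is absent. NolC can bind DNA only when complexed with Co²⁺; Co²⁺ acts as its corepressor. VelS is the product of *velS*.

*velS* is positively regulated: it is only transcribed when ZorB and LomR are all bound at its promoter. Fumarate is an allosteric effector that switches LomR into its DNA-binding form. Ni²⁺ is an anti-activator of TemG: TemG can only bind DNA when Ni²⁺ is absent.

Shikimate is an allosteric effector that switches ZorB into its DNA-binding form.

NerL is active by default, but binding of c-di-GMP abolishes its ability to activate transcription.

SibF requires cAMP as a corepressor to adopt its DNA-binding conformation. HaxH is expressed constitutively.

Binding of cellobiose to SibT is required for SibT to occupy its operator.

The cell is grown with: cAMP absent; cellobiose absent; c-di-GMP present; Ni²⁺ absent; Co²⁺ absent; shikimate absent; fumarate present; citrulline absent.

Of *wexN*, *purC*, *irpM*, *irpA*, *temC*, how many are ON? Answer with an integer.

Ni²⁺ is absent, so TemG is active.
Cellobiose is absent, so SibT is inactive.
No repressor is bound and TemG is active, so *wexN* is transcribed.
→ *wexN* is ON.
Citrulline is absent, so IrpB is active.
No repressor is bound and IrpB is active, so *purC* is transcribed.
→ *purC* is ON.
Shikimate is absent, so ZorB is inactive.
Fumarate is present, so LomR is active.
Required activator ZorB is absent, so *velS* is not transcribed.
So VelS is not produced.
Co²⁺ is absent, so NolC is inactive.
With no repressor bound, *irpM* is transcribed.
→ *irpM* is ON.
c-di-GMP is present, so NerL is inactive.
HaxH is produced constitutively and is active.
With repressor HaxH bound, *irpA* is not transcribed.
→ *irpA* is OFF.
cAMP is absent, so SibF is inactive.
With no repressor bound, *temC* is transcribed.
→ *temC* is ON.
4 of the 5 genes are transcribed.

4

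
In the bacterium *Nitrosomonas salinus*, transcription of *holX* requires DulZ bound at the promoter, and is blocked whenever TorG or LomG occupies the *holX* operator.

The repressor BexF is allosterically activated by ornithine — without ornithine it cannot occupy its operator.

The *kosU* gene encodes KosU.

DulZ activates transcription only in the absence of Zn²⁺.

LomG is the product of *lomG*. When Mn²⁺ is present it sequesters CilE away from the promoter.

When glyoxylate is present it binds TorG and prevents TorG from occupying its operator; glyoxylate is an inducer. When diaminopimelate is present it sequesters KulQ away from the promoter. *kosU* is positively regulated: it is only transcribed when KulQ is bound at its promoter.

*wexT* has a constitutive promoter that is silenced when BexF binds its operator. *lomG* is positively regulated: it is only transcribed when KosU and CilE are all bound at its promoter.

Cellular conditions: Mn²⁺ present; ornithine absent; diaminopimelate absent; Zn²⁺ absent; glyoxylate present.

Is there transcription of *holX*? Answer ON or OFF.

Glyoxylate is present, so TorG is inactive.
Diaminopimelate is absent, so KulQ is active.
No repressor is bound and KulQ is active, so *kosU* is transcribed.
So KosU is produced and active.
Mn²⁺ is present, so CilE is inactive.
Required activator CilE is absent, so *lomG* is not transcribed.
So LomG is not produced.
Zn²⁺ is absent, so DulZ is active.
No repressor is bound and DulZ is active, so *holX* is transcribed.

ON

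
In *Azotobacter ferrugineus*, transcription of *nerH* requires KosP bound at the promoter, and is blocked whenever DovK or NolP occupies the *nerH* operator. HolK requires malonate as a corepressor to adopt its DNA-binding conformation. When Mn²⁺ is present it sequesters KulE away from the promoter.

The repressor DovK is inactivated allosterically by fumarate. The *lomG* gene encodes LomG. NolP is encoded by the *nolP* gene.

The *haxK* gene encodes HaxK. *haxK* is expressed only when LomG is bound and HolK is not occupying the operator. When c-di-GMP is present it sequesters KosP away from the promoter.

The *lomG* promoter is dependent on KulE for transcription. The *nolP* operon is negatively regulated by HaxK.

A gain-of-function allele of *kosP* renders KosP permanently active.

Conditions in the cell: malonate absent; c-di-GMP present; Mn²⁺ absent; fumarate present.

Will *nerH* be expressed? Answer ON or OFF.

KosP is constitutively active in this strain.
Fumarate is present, so DovK is inactive.
Mn²⁺ is absent, so KulE is active.
No repressor is bound and KulE is active, so *lomG* is transcribed.
So LomG is produced and active.
Malonate is absent, so HolK is inactive.
No repressor is bound and LomG is active, so *haxK* is transcribed.
So HaxK is produced and active.
With repressor HaxK bound, *nolP* is not transcribed.
So NolP is not produced.
No repressor is bound and KosP is active, so *nerH* is transcribed.

ON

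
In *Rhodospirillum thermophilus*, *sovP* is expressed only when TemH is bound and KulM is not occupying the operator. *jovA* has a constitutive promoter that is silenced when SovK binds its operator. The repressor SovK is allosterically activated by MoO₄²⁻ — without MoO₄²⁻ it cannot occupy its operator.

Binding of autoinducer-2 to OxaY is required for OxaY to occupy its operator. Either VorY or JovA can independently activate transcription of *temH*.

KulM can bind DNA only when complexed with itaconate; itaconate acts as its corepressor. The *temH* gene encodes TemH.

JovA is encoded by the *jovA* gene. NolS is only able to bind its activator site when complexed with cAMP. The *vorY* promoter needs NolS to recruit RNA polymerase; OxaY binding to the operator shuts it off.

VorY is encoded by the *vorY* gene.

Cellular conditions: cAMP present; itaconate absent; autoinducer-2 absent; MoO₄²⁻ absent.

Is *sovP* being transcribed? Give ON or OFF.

ON

cAMP is present, so NolS is active.
Autoinducer-2 is absent, so OxaY is inactive.
No repressor is bound and NolS is active, so *vorY* is transcribed.
So VorY is produced and active.
MoO₄²⁻ is absent, so SovK is inactive.
With no repressor bound, *jovA* is transcribed.
So JovA is produced and active.
Activator VorY is present, so *temH* is transcribed.
So TemH is produced and active.
Itaconate is absent, so KulM is inactive.
No repressor is bound and TemH is active, so *sovP* is transcribed.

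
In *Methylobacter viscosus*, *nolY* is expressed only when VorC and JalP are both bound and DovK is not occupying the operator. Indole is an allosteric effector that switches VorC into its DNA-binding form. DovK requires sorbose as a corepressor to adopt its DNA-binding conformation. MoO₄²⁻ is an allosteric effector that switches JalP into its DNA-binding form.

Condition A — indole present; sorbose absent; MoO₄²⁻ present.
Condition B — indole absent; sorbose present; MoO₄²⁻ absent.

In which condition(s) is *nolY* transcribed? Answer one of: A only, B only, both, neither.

A only

Condition A:
Indole is present, so VorC is active.
Sorbose is absent, so DovK is inactive.
MoO₄²⁻ is present, so JalP is active.
No repressor is bound and VorC and JalP are active, so *nolY* is transcribed.
→ *nolY* is ON in A.
Condition B:
Indole is absent, so VorC is inactive.
Sorbose is present, so DovK is active.
MoO₄²⁻ is absent, so JalP is inactive.
With repressor DovK bound, *nolY* is not transcribed.
→ *nolY* is OFF in B.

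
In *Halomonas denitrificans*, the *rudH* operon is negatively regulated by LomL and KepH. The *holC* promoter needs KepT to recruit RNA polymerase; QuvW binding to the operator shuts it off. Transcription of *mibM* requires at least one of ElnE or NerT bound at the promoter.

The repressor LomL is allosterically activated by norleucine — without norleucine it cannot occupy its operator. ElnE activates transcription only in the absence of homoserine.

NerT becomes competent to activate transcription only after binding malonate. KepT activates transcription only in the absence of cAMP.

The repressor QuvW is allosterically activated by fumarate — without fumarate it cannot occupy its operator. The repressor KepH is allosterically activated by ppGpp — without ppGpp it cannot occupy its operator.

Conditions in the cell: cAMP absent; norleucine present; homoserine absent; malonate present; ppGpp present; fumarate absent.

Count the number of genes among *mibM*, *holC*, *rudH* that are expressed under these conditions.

2

Homoserine is absent, so ElnE is active.
Malonate is present, so NerT is active.
Activator ElnE is present, so *mibM* is transcribed.
→ *mibM* is ON.
cAMP is absent, so KepT is active.
Fumarate is absent, so QuvW is inactive.
No repressor is bound and KepT is active, so *holC* is transcribed.
→ *holC* is ON.
Norleucine is present, so LomL is active.
ppGpp is present, so KepH is active.
With repressor LomL bound, *rudH* is not transcribed.
→ *rudH* is OFF.
2 of the 3 genes are transcribed.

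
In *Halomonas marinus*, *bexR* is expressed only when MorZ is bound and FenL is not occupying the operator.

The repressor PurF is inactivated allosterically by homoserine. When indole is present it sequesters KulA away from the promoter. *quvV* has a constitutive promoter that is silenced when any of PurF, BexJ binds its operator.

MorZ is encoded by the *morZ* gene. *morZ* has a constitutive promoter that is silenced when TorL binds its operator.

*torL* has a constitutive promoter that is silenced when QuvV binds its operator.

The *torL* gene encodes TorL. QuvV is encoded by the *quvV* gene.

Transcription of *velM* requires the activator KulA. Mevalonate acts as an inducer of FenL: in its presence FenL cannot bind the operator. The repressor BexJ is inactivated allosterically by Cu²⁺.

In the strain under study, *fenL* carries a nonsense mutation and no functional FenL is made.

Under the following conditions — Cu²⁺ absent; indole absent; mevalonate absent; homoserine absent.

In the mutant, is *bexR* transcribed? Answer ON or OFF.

OFF

Homoserine is absent, so PurF is active.
Cu²⁺ is absent, so BexJ is active.
With repressor PurF bound, *quvV* is not transcribed.
So QuvV is not produced.
With no repressor bound, *torL* is transcribed.
So TorL is produced and active.
With repressor TorL bound, *morZ* is not transcribed.
So MorZ is not produced.
FenL is non-functional in this strain, so it has no effect.
Required activator MorZ is absent, so *bexR* is not transcribed.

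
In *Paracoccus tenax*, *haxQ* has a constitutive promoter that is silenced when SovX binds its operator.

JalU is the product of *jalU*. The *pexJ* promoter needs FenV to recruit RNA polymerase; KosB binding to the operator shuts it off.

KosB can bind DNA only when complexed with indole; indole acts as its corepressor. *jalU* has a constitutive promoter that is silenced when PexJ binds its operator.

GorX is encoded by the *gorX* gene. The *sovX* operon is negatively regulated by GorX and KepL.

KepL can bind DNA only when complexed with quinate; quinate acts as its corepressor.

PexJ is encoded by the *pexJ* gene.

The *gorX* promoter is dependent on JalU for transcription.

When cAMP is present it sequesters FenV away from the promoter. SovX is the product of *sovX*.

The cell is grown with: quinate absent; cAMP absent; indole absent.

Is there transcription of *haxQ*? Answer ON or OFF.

OFF

Indole is absent, so KosB is inactive.
cAMP is absent, so FenV is active.
No repressor is bound and FenV is active, so *pexJ* is transcribed.
So PexJ is produced and active.
With repressor PexJ bound, *jalU* is not transcribed.
So JalU is not produced.
Required activator JalU is absent, so *gorX* is not transcribed.
So GorX is not produced.
Quinate is absent, so KepL is inactive.
With no repressor bound, *sovX* is transcribed.
So SovX is produced and active.
With repressor SovX bound, *haxQ* is not transcribed.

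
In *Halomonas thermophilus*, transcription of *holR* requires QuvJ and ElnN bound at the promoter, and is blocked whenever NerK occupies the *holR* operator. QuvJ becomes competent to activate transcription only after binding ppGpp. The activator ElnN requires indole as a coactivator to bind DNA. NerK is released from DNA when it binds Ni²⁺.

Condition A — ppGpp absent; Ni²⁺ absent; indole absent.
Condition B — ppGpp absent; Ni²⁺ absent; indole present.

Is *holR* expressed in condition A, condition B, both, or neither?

neither

Condition A:
ppGpp is absent, so QuvJ is inactive.
Ni²⁺ is absent, so NerK is active.
Indole is absent, so ElnN is inactive.
With repressor NerK bound, *holR* is not transcribed.
→ *holR* is OFF in A.
Condition B:
ppGpp is absent, so QuvJ is inactive.
Ni²⁺ is absent, so NerK is active.
Indole is present, so ElnN is active.
With repressor NerK bound, *holR* is not transcribed.
→ *holR* is OFF in B.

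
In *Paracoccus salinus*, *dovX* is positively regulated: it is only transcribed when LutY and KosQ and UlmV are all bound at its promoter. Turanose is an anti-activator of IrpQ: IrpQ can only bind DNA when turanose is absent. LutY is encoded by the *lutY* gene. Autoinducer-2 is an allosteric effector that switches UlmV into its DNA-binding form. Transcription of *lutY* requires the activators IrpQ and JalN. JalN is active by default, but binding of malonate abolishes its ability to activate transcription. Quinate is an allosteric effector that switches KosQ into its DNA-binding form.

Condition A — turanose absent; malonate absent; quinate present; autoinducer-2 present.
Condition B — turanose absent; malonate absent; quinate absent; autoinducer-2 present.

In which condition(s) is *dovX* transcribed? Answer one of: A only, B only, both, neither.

A only

Condition A:
Turanose is absent, so IrpQ is active.
Malonate is absent, so JalN is active.
No repressor is bound and IrpQ and JalN are active, so *lutY* is transcribed.
So LutY is produced and active.
Quinate is present, so KosQ is active.
Autoinducer-2 is present, so UlmV is active.
No repressor is bound and LutY and KosQ and UlmV are active, so *dovX* is transcribed.
→ *dovX* is ON in A.
Condition B:
Turanose is absent, so IrpQ is active.
Malonate is absent, so JalN is active.
No repressor is bound and IrpQ and JalN are active, so *lutY* is transcribed.
So LutY is produced and active.
Quinate is absent, so KosQ is inactive.
Autoinducer-2 is present, so UlmV is active.
Required activator KosQ is absent, so *dovX* is not transcribed.
→ *dovX* is OFF in B.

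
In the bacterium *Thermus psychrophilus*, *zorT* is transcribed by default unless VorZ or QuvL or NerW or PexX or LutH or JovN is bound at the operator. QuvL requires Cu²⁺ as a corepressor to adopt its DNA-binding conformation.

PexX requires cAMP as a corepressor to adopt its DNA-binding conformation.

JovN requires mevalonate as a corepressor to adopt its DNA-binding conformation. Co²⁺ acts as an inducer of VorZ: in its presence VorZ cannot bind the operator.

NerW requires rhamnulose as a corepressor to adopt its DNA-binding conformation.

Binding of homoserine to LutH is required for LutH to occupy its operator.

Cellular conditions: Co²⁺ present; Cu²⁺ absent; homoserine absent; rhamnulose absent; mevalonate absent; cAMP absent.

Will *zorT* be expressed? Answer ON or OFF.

Co²⁺ is present, so VorZ is inactive.
Cu²⁺ is absent, so QuvL is inactive.
Rhamnulose is absent, so NerW is inactive.
cAMP is absent, so PexX is inactive.
Homoserine is absent, so LutH is inactive.
Mevalonate is absent, so JovN is inactive.
With no repressor bound, *zorT* is transcribed.

ON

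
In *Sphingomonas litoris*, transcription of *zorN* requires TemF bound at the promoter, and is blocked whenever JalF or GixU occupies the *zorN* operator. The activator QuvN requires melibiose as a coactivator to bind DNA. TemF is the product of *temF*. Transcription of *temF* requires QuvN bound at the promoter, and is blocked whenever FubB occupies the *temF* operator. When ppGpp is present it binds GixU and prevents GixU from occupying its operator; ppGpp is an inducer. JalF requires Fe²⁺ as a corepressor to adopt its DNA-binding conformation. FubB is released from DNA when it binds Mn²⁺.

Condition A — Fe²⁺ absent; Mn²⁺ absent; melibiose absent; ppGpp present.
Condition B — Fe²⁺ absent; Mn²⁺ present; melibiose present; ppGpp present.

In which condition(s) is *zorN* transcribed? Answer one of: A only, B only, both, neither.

Condition A:
Fe²⁺ is absent, so JalF is inactive.
Mn²⁺ is absent, so FubB is active.
Melibiose is absent, so QuvN is inactive.
With repressor FubB bound, *temF* is not transcribed.
So TemF is not produced.
ppGpp is present, so GixU is inactive.
Required activator TemF is absent, so *zorN* is not transcribed.
→ *zorN* is OFF in A.
Condition B:
Fe²⁺ is absent, so JalF is inactive.
Mn²⁺ is present, so FubB is inactive.
Melibiose is present, so QuvN is active.
No repressor is bound and QuvN is active, so *temF* is transcribed.
So TemF is produced and active.
ppGpp is present, so GixU is inactive.
No repressor is bound and TemF is active, so *zorN* is transcribed.
→ *zorN* is ON in B.

B only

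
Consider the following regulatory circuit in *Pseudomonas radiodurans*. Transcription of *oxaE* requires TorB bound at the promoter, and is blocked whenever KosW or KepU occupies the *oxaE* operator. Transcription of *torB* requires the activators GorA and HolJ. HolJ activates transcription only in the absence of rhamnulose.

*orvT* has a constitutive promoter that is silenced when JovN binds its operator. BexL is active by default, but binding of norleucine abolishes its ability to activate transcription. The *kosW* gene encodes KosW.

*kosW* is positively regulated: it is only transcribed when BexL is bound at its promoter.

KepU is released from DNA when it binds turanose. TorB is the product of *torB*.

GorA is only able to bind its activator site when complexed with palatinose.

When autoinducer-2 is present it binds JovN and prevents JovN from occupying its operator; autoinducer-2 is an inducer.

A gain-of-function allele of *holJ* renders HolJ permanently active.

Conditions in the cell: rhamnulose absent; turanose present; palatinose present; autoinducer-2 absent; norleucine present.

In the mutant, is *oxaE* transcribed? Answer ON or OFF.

Norleucine is present, so BexL is inactive.
Required activator BexL is absent, so *kosW* is not transcribed.
So KosW is not produced.
Palatinose is present, so GorA is active.
HolJ is constitutively active in this strain.
No repressor is bound and GorA and HolJ are active, so *torB* is transcribed.
So TorB is produced and active.
Turanose is present, so KepU is inactive.
No repressor is bound and TorB is active, so *oxaE* is transcribed.

ON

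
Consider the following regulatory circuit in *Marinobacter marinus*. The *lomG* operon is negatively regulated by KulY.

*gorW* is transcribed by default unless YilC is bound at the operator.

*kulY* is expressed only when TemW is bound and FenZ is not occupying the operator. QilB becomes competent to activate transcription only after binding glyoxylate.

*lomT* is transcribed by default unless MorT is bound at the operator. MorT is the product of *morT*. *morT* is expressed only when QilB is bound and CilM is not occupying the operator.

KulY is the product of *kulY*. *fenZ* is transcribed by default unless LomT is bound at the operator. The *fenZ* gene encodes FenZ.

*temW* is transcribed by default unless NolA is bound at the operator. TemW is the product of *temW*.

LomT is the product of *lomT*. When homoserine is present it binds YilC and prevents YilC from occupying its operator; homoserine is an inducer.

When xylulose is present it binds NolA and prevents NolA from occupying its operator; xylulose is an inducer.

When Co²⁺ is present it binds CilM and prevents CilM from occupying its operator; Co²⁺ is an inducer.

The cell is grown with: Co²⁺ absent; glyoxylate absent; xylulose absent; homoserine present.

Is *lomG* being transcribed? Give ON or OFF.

ON

Glyoxylate is absent, so QilB is inactive.
Co²⁺ is absent, so CilM is active.
With repressor CilM bound, *morT* is not transcribed.
So MorT is not produced.
With no repressor bound, *lomT* is transcribed.
So LomT is produced and active.
With repressor LomT bound, *fenZ* is not transcribed.
So FenZ is not produced.
Xylulose is absent, so NolA is active.
With repressor NolA bound, *temW* is not transcribed.
So TemW is not produced.
Required activator TemW is absent, so *kulY* is not transcribed.
So KulY is not produced.
With no repressor bound, *lomG* is transcribed.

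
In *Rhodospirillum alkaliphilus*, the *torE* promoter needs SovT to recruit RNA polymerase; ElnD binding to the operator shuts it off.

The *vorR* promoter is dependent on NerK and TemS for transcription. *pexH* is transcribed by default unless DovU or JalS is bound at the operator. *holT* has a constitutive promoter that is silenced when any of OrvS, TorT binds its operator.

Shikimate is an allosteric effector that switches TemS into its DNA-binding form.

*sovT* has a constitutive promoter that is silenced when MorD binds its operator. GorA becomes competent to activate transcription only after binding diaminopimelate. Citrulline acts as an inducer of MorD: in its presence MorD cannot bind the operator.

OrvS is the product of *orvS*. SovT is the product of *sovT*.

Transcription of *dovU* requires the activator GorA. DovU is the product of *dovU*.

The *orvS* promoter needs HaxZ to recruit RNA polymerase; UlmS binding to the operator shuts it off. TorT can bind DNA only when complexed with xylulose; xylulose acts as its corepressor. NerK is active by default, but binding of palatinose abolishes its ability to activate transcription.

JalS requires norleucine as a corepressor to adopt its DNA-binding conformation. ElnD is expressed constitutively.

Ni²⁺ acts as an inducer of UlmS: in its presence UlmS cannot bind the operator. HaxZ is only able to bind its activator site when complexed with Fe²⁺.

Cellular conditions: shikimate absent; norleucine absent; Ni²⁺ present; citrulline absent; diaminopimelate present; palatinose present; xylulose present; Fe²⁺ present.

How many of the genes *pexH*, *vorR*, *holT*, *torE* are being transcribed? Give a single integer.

0

Diaminopimelate is present, so GorA is active.
No repressor is bound and GorA is active, so *dovU* is transcribed.
So DovU is produced and active.
Norleucine is absent, so JalS is inactive.
With repressor DovU bound, *pexH* is not transcribed.
→ *pexH* is OFF.
Palatinose is present, so NerK is inactive.
Shikimate is absent, so TemS is inactive.
Required activator NerK is absent, so *vorR* is not transcribed.
→ *vorR* is OFF.
Fe²⁺ is present, so HaxZ is active.
Ni²⁺ is present, so UlmS is inactive.
No repressor is bound and HaxZ is active, so *orvS* is transcribed.
So OrvS is produced and active.
Xylulose is present, so TorT is active.
With repressor OrvS bound, *holT* is not transcribed.
→ *holT* is OFF.
ElnD is produced constitutively and is active.
Citrulline is absent, so MorD is active.
With repressor MorD bound, *sovT* is not transcribed.
So SovT is not produced.
With repressor ElnD bound, *torE* is not transcribed.
→ *torE* is OFF.
0 of the 4 genes are transcribed.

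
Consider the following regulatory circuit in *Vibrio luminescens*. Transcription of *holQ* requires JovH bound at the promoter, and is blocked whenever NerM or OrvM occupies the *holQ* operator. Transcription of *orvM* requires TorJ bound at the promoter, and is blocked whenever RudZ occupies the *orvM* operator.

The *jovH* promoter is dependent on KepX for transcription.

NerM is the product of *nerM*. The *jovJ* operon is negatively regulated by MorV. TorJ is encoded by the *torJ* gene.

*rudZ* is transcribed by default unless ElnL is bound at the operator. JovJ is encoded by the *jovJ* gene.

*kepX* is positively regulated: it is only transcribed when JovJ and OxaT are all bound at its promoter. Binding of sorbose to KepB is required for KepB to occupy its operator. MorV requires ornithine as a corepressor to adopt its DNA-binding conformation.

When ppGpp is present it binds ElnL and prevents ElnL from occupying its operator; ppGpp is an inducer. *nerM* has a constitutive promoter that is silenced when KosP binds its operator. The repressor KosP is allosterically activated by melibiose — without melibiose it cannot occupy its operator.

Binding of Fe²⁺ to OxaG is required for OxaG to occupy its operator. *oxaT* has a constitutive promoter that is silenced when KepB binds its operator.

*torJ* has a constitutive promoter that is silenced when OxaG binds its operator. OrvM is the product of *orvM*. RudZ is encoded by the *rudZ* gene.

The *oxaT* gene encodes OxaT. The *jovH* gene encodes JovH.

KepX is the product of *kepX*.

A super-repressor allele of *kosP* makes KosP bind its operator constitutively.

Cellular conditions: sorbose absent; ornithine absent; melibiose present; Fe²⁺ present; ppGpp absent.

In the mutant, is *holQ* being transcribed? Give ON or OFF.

KosP is constitutively active in this strain.
With repressor KosP bound, *nerM* is not transcribed.
So NerM is not produced.
ppGpp is absent, so ElnL is active.
With repressor ElnL bound, *rudZ* is not transcribed.
So RudZ is not produced.
Fe²⁺ is present, so OxaG is active.
With repressor OxaG bound, *torJ* is not transcribed.
So TorJ is not produced.
Required activator TorJ is absent, so *orvM* is not transcribed.
So OrvM is not produced.
Ornithine is absent, so MorV is inactive.
With no repressor bound, *jovJ* is transcribed.
So JovJ is produced and active.
Sorbose is absent, so KepB is inactive.
With no repressor bound, *oxaT* is transcribed.
So OxaT is produced and active.
No repressor is bound and JovJ and OxaT are active, so *kepX* is transcribed.
So KepX is produced and active.
No repressor is bound and KepX is active, so *jovH* is transcribed.
So JovH is produced and active.
No repressor is bound and JovH is active, so *holQ* is transcribed.

ON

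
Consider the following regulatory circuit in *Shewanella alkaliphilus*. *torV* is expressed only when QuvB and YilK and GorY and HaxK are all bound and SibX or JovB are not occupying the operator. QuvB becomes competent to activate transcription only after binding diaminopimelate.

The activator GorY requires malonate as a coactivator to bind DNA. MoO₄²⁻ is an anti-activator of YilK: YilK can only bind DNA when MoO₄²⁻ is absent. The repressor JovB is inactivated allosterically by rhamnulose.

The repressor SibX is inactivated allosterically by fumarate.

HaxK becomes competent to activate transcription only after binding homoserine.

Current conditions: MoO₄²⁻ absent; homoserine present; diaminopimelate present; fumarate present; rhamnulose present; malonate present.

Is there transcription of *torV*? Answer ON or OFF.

Diaminopimelate is present, so QuvB is active.
MoO₄²⁻ is absent, so YilK is active.
Malonate is present, so GorY is active.
Homoserine is present, so HaxK is active.
Fumarate is present, so SibX is inactive.
Rhamnulose is present, so JovB is inactive.
No repressor is bound and QuvB and YilK and GorY and HaxK are active, so *torV* is transcribed.

ON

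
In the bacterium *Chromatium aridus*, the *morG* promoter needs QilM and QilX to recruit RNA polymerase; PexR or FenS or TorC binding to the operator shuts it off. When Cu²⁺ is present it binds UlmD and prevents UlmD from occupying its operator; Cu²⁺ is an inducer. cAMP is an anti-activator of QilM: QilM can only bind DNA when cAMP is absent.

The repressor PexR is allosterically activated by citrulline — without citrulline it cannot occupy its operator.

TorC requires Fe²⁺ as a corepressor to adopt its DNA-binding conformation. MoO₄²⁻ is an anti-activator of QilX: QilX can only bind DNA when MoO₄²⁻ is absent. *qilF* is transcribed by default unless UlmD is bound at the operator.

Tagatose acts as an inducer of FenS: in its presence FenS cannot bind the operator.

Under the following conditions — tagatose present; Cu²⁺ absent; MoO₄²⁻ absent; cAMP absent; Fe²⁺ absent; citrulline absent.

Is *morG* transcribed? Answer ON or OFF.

cAMP is absent, so QilM is active.
Citrulline is absent, so PexR is inactive.
Tagatose is present, so FenS is inactive.
Fe²⁺ is absent, so TorC is inactive.
MoO₄²⁻ is absent, so QilX is active.
No repressor is bound and QilM and QilX are active, so *morG* is transcribed.

ON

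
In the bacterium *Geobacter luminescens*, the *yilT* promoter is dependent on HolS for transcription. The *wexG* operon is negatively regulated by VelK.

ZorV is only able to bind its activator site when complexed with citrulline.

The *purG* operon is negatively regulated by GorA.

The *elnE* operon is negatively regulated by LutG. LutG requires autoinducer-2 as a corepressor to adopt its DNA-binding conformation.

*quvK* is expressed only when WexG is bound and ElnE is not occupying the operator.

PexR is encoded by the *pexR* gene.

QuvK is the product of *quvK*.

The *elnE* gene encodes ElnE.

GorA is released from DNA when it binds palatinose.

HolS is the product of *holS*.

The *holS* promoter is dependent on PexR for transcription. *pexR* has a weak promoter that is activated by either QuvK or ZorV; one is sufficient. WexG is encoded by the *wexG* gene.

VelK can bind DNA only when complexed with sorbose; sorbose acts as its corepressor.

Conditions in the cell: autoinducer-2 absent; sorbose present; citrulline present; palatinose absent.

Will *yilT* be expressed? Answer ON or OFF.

ON

Sorbose is present, so VelK is active.
With repressor VelK bound, *wexG* is not transcribed.
So WexG is not produced.
Autoinducer-2 is absent, so LutG is inactive.
With no repressor bound, *elnE* is transcribed.
So ElnE is produced and active.
With repressor ElnE bound, *quvK* is not transcribed.
So QuvK is not produced.
Citrulline is present, so ZorV is active.
Activator ZorV is present, so *pexR* is transcribed.
So PexR is produced and active.
No repressor is bound and PexR is active, so *holS* is transcribed.
So HolS is produced and active.
No repressor is bound and HolS is active, so *yilT* is transcribed.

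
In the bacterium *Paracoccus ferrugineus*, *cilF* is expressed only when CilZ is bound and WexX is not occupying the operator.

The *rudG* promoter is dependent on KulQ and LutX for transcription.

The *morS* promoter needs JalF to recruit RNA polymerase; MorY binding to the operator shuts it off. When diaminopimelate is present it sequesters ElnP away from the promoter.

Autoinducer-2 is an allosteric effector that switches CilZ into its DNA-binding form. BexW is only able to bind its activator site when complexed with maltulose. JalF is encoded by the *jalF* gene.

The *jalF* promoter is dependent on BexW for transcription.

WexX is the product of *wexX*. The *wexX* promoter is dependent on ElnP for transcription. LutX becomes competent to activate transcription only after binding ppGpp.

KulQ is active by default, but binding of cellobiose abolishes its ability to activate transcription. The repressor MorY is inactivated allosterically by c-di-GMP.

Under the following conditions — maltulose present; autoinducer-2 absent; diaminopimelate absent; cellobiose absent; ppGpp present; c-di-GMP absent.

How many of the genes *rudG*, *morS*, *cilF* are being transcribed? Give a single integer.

Cellobiose is absent, so KulQ is active.
ppGpp is present, so LutX is active.
No repressor is bound and KulQ and LutX are active, so *rudG* is transcribed.
→ *rudG* is ON.
c-di-GMP is absent, so MorY is active.
Maltulose is present, so BexW is active.
No repressor is bound and BexW is active, so *jalF* is transcribed.
So JalF is produced and active.
With repressor MorY bound, *morS* is not transcribed.
→ *morS* is OFF.
Autoinducer-2 is absent, so CilZ is inactive.
Diaminopimelate is absent, so ElnP is active.
No repressor is bound and ElnP is active, so *wexX* is transcribed.
So WexX is produced and active.
With repressor WexX bound, *cilF* is not transcribed.
→ *cilF* is OFF.
1 of the 3 genes is transcribed.

1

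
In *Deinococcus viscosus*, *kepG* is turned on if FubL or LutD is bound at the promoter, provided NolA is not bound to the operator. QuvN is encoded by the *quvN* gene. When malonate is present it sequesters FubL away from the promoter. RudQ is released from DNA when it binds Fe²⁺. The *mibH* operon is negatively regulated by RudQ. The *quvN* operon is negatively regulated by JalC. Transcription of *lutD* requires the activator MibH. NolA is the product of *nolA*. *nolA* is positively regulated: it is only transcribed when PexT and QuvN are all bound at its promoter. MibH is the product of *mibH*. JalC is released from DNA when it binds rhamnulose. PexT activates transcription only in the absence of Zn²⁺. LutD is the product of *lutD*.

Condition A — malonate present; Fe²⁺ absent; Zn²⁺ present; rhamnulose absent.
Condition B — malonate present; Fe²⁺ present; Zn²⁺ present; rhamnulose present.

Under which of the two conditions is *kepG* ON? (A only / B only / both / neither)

B only

Condition A:
Malonate is present, so FubL is inactive.
Fe²⁺ is absent, so RudQ is active.
With repressor RudQ bound, *mibH* is not transcribed.
So MibH is not produced.
Required activator MibH is absent, so *lutD* is not transcribed.
So LutD is not produced.
Zn²⁺ is present, so PexT is inactive.
Rhamnulose is absent, so JalC is active.
With repressor JalC bound, *quvN* is not transcribed.
So QuvN is not produced.
Required activator PexT is absent, so *nolA* is not transcribed.
So NolA is not produced.
No activator is available at the *kepG* promoter, so *kepG* is not transcribed.
→ *kepG* is OFF in A.
Condition B:
Malonate is present, so FubL is inactive.
Fe²⁺ is present, so RudQ is inactive.
With no repressor bound, *mibH* is transcribed.
So MibH is produced and active.
No repressor is bound and MibH is active, so *lutD* is transcribed.
So LutD is produced and active.
Zn²⁺ is present, so PexT is inactive.
Rhamnulose is present, so JalC is inactive.
With no repressor bound, *quvN* is transcribed.
So QuvN is produced and active.
Required activator PexT is absent, so *nolA* is not transcribed.
So NolA is not produced.
Activator LutD is present, so *kepG* is transcribed.
→ *kepG* is ON in B.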